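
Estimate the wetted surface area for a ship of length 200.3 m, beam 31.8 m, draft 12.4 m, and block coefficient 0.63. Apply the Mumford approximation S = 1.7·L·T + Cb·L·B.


Formula: S = 1.7*L*T + V/T with V = Cb*L*B*T, i.e. S = L * (1.7*T + Cb*B)
Step 1 — 1.7*T = 1.7 * 12.4 = 21.08 m
Step 2 — Cb*B = 0.63 * 31.8 = 20.034 m
Step 3 — 1.7*T + Cb*B = 21.08 + 20.034 = 41.114 m
Step 4 — S = 200.3 * 41.114 ≈ 8235.1 m^2 (5 s.f.)

8235.1 m^2


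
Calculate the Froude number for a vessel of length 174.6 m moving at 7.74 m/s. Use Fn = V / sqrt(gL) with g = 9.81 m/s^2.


Formula: Fn = V / sqrt(g * L)
Step 1 — g * L = 9.81 * 174.6 = 1712.826
Step 2 — sqrt(g * L) = sqrt(1712.826) = 41.386302
Step 3 — Fn = 7.74 / 41.386302 ≈ 0.18702 (5 s.f.)

0.18702


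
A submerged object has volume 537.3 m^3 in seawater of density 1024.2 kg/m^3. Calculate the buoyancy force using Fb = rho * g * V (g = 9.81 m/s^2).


Formula: Fb = rho * g * V
Substituting: Fb = 1024.2 * 9.81 * 537.3
Intermediate: 1024.2 * 9.81 = 10047.402
Result: Fb = 10047.402 * 537.3 ≈ 5398500 N (5 s.f.)

5398500 N


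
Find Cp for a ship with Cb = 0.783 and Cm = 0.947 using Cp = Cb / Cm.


Formula: Cp = Cb / Cm
Substituting: Cp = 0.783 / 0.947
Result: Cp ≈ 0.82682 (5 s.f.)

0.82682


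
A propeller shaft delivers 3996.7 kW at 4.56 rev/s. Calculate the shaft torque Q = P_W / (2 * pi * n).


Formula: Q = P_W / (2 * pi * n)
Step 1 — P_W = 3996.7 kW * 1000 = 3996700.0 W
Step 2 — 2 * pi * n = 2 * pi * 4.56 = 28.651325
Step 3 — Q = 3996700.0 / 28.651325 ≈ 139490 N·m (5 s.f.)

139490 N·m


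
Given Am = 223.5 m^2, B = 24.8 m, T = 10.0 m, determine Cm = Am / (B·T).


Formula: Cm = Am / (B * T)
Step 1 — B * T = 24.8 * 10.0 = 248.0 m^2
Step 2 — Cm = 223.5 / 248.0 ≈ 0.90121 (5 s.f.)

0.90121


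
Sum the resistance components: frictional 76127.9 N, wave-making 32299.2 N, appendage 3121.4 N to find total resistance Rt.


Formula: Rt = Rf + Rw + Ra
Substituting: Rt = 76127.9 + 32299.2 + 3121.4
Result: Rt = 111548.5 N

111548.5 N


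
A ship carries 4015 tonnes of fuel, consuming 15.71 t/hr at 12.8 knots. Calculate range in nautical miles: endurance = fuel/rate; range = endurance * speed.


Formula: endurance = fuel / rate; range = endurance * speed
Step 1 — endurance = 4015 / 15.71 = 255.5697 hours
Step 2 — range = 255.5697 * 12.8 ≈ 3271.3 nautical miles (5 s.f.)

3271.3 NM


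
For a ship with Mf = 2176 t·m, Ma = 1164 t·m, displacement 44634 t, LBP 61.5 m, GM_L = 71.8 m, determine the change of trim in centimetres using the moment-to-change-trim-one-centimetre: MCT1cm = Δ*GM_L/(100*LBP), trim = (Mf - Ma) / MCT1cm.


Formula: net trimming moment = Mf - Ma; MCT1cm = Δ*GM_L/(100*LBP); trim = net moment / MCT1cm
Step 1 — net trimming moment = 2176 - 1164 = 1012 t·m
Step 2 — MCT1cm = 44634 * 71.8 / (100 * 61.5) = 521.0929 t·m/cm
Step 3 — trim = 1012 / 521.0929 ≈ 1.9421 cm (5 s.f.)

1.9421 cm


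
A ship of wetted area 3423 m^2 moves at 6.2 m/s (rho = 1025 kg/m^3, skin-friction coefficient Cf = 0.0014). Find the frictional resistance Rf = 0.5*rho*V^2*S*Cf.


Formula: Rf = 0.5 * rho * V^2 * S * Cf
Step 1 — V^2 = 6.2^2 = 38.44
Step 2 — 0.5 * rho * V^2 = 0.5 * 1025 * 38.44 = 19700.5
Step 3 — Rf = 19700.5 * 3423 * 0.0014 ≈ 94409 N (5 s.f.)

94409 N


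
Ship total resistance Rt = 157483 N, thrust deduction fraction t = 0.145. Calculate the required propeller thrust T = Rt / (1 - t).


Formula: T = Rt / (1 - t)
Step 1 — (1 - t) = 1 - 0.145 = 0.855
Step 2 — T = 157483 / 0.855 ≈ 184190 N (5 s.f.)

184190 N


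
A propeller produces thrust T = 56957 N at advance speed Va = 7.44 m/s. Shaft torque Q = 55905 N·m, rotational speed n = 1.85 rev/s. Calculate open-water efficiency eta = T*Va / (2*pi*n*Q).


Formula: eta = T * Va / (2 * pi * n * Q)
Step 1 — numerator = T * Va = 56957 * 7.44 = 423760.08
Step 2 — 2 * pi * n = 2 * pi * 1.85 = 11.623893
Step 3 — denominator = 11.623893 * 55905 = 649833.74
Step 4 — eta = 423760.08 / 649833.74 ≈ 0.65211 (5 s.f.)

0.65211


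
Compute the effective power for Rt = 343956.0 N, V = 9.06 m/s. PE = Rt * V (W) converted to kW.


Formula: PE = Rt * V / 1000 (kW)
Step 1 — PE (W) = 343956.0 * 9.06 = 3116241.36 W
Step 2 — PE (kW) = 3116241.36 / 1000 ≈ 3116.2 kW (5 s.f.)

3116.2 kW


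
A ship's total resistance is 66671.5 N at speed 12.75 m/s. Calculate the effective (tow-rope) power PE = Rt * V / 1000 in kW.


Formula: PE = Rt * V / 1000 (kW)
Step 1 — PE (W) = 66671.5 * 12.75 = 850061.625 W
Step 2 — PE (kW) = 850061.625 / 1000 ≈ 850.06 kW (5 s.f.)

850.06 kW


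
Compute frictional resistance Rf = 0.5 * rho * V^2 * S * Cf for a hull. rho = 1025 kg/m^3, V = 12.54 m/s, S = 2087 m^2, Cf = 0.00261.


Formula: Rf = 0.5 * rho * V^2 * S * Cf
Step 1 — V^2 = 12.54^2 = 157.2516
Step 2 — 0.5 * rho * V^2 = 0.5 * 1025 * 157.2516 = 80591.445
Step 3 — Rf = 80591.445 * 2087 * 0.00261 ≈ 438990 N (5 s.f.)

438990 N


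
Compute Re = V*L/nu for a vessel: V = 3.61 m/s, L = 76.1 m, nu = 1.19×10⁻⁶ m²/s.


Formula: Re = V * L / nu
Step 1 — V * L = 3.61 * 76.1 = 274.721 m^2/s
Step 2 — Re = 274.721 / 1.19e-6 = 2.31e+08

2.31e+08


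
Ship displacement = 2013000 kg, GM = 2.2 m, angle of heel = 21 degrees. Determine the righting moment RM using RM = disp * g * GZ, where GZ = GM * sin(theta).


Formula: GZ = GM * sin(theta); RM = disp * g * GZ
Step 1 — GZ = 2.2 * sin(21°) = 2.2 * 0.358368 = 0.78841 m
Step 2 — RM = 2013000 * 9.81 * 0.78841 ≈ 15569000 N·m (5 s.f.)

15569000 N·m


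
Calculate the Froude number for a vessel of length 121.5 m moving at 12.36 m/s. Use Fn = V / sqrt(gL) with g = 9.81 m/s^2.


Formula: Fn = V / sqrt(g * L)
Step 1 — g * L = 9.81 * 121.5 = 1191.915
Step 2 — sqrt(g * L) = sqrt(1191.915) = 34.524122
Step 3 — Fn = 12.36 / 34.524122 ≈ 0.35801 (5 s.f.)

0.35801


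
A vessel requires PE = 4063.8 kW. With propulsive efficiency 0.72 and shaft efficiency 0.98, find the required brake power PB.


Formula: PB = PE / (eta_D * eta_S)
Step 1 — combined efficiency = eta_D * eta_S = 0.72 * 0.98 = 0.7056
Step 2 — PB = 4063.8 / 0.7056 ≈ 5759.4 kW (5 s.f.)

5759.4 kW


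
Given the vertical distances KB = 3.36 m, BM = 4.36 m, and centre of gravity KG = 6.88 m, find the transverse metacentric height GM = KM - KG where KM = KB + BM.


Formula: GM = KB + BM - KG
Step 1 — KM = KB + BM = 3.36 + 4.36 = 7.72 m
Step 2 — GM = KM - KG = 7.72 - 6.88 = 0.84 m

0.84 m


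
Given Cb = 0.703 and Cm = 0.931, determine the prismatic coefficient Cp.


Formula: Cp = Cb / Cm
Substituting: Cp = 0.703 / 0.931
Result: Cp ≈ 0.75510 (5 s.f.)

0.75510


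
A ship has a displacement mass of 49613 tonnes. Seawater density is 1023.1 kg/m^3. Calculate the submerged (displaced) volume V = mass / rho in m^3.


Formula: V = mass / rho
Step 1 — convert tonnes to kg: 49613 t * 1000 = 49613000 kg
Step 2 — V = 49613000 / 1023.1 ≈ 48493 m^3 (5 s.f.)

48493 m^3


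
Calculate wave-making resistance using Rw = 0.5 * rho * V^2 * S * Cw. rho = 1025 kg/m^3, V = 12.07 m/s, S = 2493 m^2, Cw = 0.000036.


Formula: Rw = 0.5 * rho * V^2 * S * Cw
Step 1 — V^2 = 12.07^2 = 145.6849
Step 2 — 0.5 * rho * V^2 = 0.5 * 1025 * 145.6849 = 74663.51125
Step 3 — Rw = 74663.51125 * 2493 * 0.000036 ≈ 6700.9 N (5 s.f.)

6700.9 N


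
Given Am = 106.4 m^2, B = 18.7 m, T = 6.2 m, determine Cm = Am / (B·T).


Formula: Cm = Am / (B * T)
Step 1 — B * T = 18.7 * 6.2 = 115.94 m^2
Step 2 — Cm = 106.4 / 115.94 ≈ 0.91772 (5 s.f.)

0.91772


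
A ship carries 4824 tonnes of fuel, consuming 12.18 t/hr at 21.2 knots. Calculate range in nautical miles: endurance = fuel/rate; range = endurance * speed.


Formula: endurance = fuel / rate; range = endurance * speed
Step 1 — endurance = 4824 / 12.18 = 396.0591 hours
Step 2 — range = 396.0591 * 21.2 ≈ 8396.5 nautical miles (5 s.f.)

8396.5 NM


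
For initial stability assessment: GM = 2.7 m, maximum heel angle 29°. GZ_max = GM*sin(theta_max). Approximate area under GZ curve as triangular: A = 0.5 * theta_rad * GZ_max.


Formula: GZ_max = GM * sin(theta); Area = 0.5 * theta_rad * GZ_max
Step 1 — GZ_max = 2.7 * sin(29°) = 2.7 * 0.48481 = 1.308987 m
Step 2 — theta_rad = 29 * pi/180 = 0.506145 rad
Step 3 — Area = 0.5 * 0.506145 * 1.308987 ≈ 0.33127 m·rad (5 s.f.)

0.33127 m·rad


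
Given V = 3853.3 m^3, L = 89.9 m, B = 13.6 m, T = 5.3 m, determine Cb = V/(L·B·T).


Formula: Cb = V / (L * B * T)
Step 1 — L * B * T = 89.9 * 13.6 * 5.3 = 6479.992 m^3
Step 2 — Cb = 3853.3 / 6479.992 ≈ 0.59465 (5 s.f.)

0.59465


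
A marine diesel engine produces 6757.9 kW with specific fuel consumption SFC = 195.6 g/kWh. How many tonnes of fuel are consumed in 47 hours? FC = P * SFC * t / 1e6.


Formula: FC (tonnes) = P * SFC * t / 1,000,000
Step 1 — P * SFC * t = 6757.9 * 195.6 * 47 = 62126726.28 g
Step 2 — FC (tonnes) = 62126726.28 / 1,000,000 ≈ 62.127 tonnes (5 s.f.)

62.127 tonnes


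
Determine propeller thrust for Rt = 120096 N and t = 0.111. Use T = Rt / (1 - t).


Formula: T = Rt / (1 - t)
Step 1 — (1 - t) = 1 - 0.111 = 0.889
Step 2 — T = 120096 / 0.889 ≈ 135090 N (5 s.f.)

135090 N


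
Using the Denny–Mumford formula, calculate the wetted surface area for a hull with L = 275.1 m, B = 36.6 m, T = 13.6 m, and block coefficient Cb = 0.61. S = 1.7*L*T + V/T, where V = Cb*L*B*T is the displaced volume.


Formula: S = 1.7*L*T + V/T with V = Cb*L*B*T, i.e. S = L * (1.7*T + Cb*B)
Step 1 — 1.7*T = 1.7 * 13.6 = 23.12 m
Step 2 — Cb*B = 0.61 * 36.6 = 22.326 m
Step 3 — 1.7*T + Cb*B = 23.12 + 22.326 = 45.446 m
Step 4 — S = 275.1 * 45.446 ≈ 12502 m^2 (5 s.f.)

12502 m^2


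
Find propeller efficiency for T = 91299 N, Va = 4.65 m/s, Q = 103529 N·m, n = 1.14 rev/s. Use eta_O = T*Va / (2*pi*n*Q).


Formula: eta = T * Va / (2 * pi * n * Q)
Step 1 — numerator = T * Va = 91299 * 4.65 = 424540.35
Step 2 — 2 * pi * n = 2 * pi * 1.14 = 7.162831
Step 3 — denominator = 7.162831 * 103529 = 741560.73
Step 4 — eta = 424540.35 / 741560.73 ≈ 0.57250 (5 s.f.)

0.57250


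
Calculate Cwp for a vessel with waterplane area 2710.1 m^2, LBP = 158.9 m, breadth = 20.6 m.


Formula: Cwp = Aw / (L * B)
Step 1 — L * B = 158.9 * 20.6 = 3273.34 m^2
Step 2 — Cwp = 2710.1 / 3273.34 ≈ 0.82793 (5 s.f.)

0.82793


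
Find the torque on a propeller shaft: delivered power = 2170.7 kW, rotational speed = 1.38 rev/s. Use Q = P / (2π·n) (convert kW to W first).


Formula: Q = P_W / (2 * pi * n)
Step 1 — P_W = 2170.7 kW * 1000 = 2170700.0 W
Step 2 — 2 * pi * n = 2 * pi * 1.38 = 8.670796
Step 3 — Q = 2170700.0 / 8.670796 ≈ 250350 N·m (5 s.f.)

250350 N·m


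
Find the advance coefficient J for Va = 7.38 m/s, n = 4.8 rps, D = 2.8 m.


Formula: J = Va / (n * D)
Step 1 — n * D = 4.8 * 2.8 = 13.44
Step 2 — J = 7.38 / 13.44 ≈ 0.54911 (5 s.f.)

0.54911


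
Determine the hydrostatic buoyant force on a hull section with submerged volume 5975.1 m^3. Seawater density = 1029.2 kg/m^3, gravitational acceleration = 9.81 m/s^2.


Formula: Fb = rho * g * V
Substituting: Fb = 1029.2 * 9.81 * 5975.1
Intermediate: 1029.2 * 9.81 = 10096.452
Result: Fb = 10096.452 * 5975.1 ≈ 60327000 N (5 s.f.)

60327000 N


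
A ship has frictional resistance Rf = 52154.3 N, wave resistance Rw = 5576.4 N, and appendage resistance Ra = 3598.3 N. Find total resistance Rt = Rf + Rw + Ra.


Formula: Rt = Rf + Rw + Ra
Substituting: Rt = 52154.3 + 5576.4 + 3598.3
Result: Rt = 61329.0 N

61329.0 N


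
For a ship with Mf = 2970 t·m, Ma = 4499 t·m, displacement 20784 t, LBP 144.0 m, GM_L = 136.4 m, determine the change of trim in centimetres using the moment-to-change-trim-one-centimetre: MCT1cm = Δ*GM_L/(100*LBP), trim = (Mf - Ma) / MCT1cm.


Formula: net trimming moment = Mf - Ma; MCT1cm = Δ*GM_L/(100*LBP); trim = net moment / MCT1cm
Step 1 — net trimming moment = 2970 - 4499 = -1529 t·m
Step 2 — MCT1cm = 20784 * 136.4 / (100 * 144.0) = 196.8707 t·m/cm
Step 3 — trim = -1529 / 196.8707 ≈ -7.7665 cm (5 s.f.)

-7.7665 cm


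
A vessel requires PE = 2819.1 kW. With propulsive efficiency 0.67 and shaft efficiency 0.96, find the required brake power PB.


Formula: PB = PE / (eta_D * eta_S)
Step 1 — combined efficiency = eta_D * eta_S = 0.67 * 0.96 = 0.6432
Step 2 — PB = 2819.1 / 0.6432 ≈ 4382.9 kW (5 s.f.)

4382.9 kW


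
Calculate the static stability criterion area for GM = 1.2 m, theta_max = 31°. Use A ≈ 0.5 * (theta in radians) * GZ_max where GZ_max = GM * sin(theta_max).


Formula: GZ_max = GM * sin(theta); Area = 0.5 * theta_rad * GZ_max
Step 1 — GZ_max = 1.2 * sin(31°) = 1.2 * 0.515038 = 0.618046 m
Step 2 — theta_rad = 31 * pi/180 = 0.541052 rad
Step 3 — Area = 0.5 * 0.541052 * 0.618046 ≈ 0.16720 m·rad (5 s.f.)

0.16720 m·rad


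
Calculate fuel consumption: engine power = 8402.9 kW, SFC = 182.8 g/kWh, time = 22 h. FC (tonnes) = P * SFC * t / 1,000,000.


Formula: FC (tonnes) = P * SFC * t / 1,000,000
Step 1 — P * SFC * t = 8402.9 * 182.8 * 22 = 33793102.64 g
Step 2 — FC (tonnes) = 33793102.64 / 1,000,000 ≈ 33.793 tonnes (5 s.f.)

33.793 tonnes


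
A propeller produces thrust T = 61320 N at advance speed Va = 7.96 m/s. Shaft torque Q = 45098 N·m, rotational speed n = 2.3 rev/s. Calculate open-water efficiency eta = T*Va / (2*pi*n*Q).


Formula: eta = T * Va / (2 * pi * n * Q)
Step 1 — numerator = T * Va = 61320 * 7.96 = 488107.2
Step 2 — 2 * pi * n = 2 * pi * 2.3 = 14.451326
Step 3 — denominator = 14.451326 * 45098 = 651725.9
Step 4 — eta = 488107.2 / 651725.9 ≈ 0.74895 (5 s.f.)

0.74895


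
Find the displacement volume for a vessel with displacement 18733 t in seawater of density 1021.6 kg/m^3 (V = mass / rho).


Formula: V = mass / rho
Step 1 — convert tonnes to kg: 18733 t * 1000 = 18733000 kg
Step 2 — V = 18733000 / 1021.6 ≈ 18337 m^3 (5 s.f.)

18337 m^3


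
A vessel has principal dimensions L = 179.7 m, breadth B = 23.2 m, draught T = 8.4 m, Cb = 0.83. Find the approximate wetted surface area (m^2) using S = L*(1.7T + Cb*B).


Formula: S = 1.7*L*T + V/T with V = Cb*L*B*T, i.e. S = L * (1.7*T + Cb*B)
Step 1 — 1.7*T = 1.7 * 8.4 = 14.28 m
Step 2 — Cb*B = 0.83 * 23.2 = 19.256 m
Step 3 — 1.7*T + Cb*B = 14.28 + 19.256 = 33.536 m
Step 4 — S = 179.7 * 33.536 ≈ 6026.4 m^2 (5 s.f.)

6026.4 m^2


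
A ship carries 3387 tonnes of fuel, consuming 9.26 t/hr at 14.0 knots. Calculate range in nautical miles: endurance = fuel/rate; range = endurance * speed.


Formula: endurance = fuel / rate; range = endurance * speed
Step 1 — endurance = 3387 / 9.26 = 365.7667 hours
Step 2 — range = 365.7667 * 14.0 ≈ 5120.7 nautical miles (5 s.f.)

5120.7 NM


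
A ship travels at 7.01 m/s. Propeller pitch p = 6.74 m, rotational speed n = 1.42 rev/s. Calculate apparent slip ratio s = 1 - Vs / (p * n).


Formula: s = 1 - Vs / (p * n)
Step 1 — p * n = 6.74 * 1.42 = 9.5708
Step 2 — Vs / (p*n) = 7.01 / 9.5708 = 0.732436 (6 d.p.)
Step 3 — s = 1 - 0.732436 = 0.267564

0.267564


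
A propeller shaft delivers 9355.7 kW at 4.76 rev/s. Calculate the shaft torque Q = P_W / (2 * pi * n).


Formula: Q = P_W / (2 * pi * n)
Step 1 — P_W = 9355.7 kW * 1000 = 9355700.0 W
Step 2 — 2 * pi * n = 2 * pi * 4.76 = 29.907962
Step 3 — Q = 9355700.0 / 29.907962 ≈ 312820 N·m (5 s.f.)

312820 N·m


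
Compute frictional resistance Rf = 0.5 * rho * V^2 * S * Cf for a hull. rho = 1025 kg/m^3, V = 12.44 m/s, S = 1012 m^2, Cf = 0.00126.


Formula: Rf = 0.5 * rho * V^2 * S * Cf
Step 1 — V^2 = 12.44^2 = 154.7536
Step 2 — 0.5 * rho * V^2 = 0.5 * 1025 * 154.7536 = 79311.22
Step 3 — Rf = 79311.22 * 1012 * 0.00126 ≈ 101130 N (5 s.f.)

101130 N


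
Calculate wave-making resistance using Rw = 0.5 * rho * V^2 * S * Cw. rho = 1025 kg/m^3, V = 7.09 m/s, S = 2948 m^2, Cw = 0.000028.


Formula: Rw = 0.5 * rho * V^2 * S * Cw
Step 1 — V^2 = 7.09^2 = 50.2681
Step 2 — 0.5 * rho * V^2 = 0.5 * 1025 * 50.2681 = 25762.40125
Step 3 — Rw = 25762.40125 * 2948 * 0.000028 ≈ 2126.5 N (5 s.f.)

2126.5 N


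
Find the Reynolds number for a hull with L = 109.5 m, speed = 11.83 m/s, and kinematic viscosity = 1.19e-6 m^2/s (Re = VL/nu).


Formula: Re = V * L / nu
Step 1 — V * L = 11.83 * 109.5 = 1295.385 m^2/s
Step 2 — Re = 1295.385 / 1.19e-6 = 1.09e+09

1.09e+09


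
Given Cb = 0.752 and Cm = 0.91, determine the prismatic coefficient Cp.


Formula: Cp = Cb / Cm
Substituting: Cp = 0.752 / 0.91
Result: Cp ≈ 0.82637 (5 s.f.)

0.82637


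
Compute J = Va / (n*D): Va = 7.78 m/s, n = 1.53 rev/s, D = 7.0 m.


Formula: J = Va / (n * D)
Step 1 — n * D = 1.53 * 7.0 = 10.71
Step 2 — J = 7.78 / 10.71 ≈ 0.72642 (5 s.f.)

0.72642


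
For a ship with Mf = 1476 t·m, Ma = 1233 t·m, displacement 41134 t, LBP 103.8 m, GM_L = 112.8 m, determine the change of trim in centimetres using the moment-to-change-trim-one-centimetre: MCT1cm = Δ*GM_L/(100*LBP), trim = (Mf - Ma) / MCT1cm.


Formula: net trimming moment = Mf - Ma; MCT1cm = Δ*GM_L/(100*LBP); trim = net moment / MCT1cm
Step 1 — net trimming moment = 1476 - 1233 = 243 t·m
Step 2 — MCT1cm = 41134 * 112.8 / (100 * 103.8) = 447.0053 t·m/cm
Step 3 — trim = 243 / 447.0053 ≈ 0.54362 cm (5 s.f.)

0.54362 cm


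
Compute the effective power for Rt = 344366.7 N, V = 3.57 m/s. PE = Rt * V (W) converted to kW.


Formula: PE = Rt * V / 1000 (kW)
Step 1 — PE (W) = 344366.7 * 3.57 = 1229389.119 W
Step 2 — PE (kW) = 1229389.119 / 1000 ≈ 1229.4 kW (5 s.f.)

1229.4 kW


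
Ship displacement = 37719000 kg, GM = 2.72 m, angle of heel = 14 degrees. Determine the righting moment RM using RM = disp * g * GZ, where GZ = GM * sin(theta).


Formula: GZ = GM * sin(theta); RM = disp * g * GZ
Step 1 — GZ = 2.72 * sin(14°) = 2.72 * 0.241922 = 0.658028 m
Step 2 — RM = 37719000 * 9.81 * 0.658028 ≈ 243490000 N·m (5 s.f.)

243490000 N·m


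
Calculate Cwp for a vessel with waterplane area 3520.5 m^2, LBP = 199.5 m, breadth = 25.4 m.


Formula: Cwp = Aw / (L * B)
Step 1 — L * B = 199.5 * 25.4 = 5067.3 m^2
Step 2 — Cwp = 3520.5 / 5067.3 ≈ 0.69475 (5 s.f.)

0.69475


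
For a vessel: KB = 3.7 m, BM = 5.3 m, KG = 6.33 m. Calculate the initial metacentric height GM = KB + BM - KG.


Formula: GM = KB + BM - KG
Step 1 — KM = KB + BM = 3.7 + 5.3 = 9.0 m
Step 2 — GM = KM - KG = 9.0 - 6.33 = 2.67 m

2.67 m


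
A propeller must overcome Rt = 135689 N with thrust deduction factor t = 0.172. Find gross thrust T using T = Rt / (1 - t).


Formula: T = Rt / (1 - t)
Step 1 — (1 - t) = 1 - 0.172 = 0.828
Step 2 — T = 135689 / 0.828 ≈ 163880 N (5 s.f.)

163880 N


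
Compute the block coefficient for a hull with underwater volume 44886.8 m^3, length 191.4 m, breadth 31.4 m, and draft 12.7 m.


Formula: Cb = V / (L * B * T)
Step 1 — L * B * T = 191.4 * 31.4 * 12.7 = 76326.492 m^3
Step 2 — Cb = 44886.8 / 76326.492 ≈ 0.58809 (5 s.f.)

0.58809


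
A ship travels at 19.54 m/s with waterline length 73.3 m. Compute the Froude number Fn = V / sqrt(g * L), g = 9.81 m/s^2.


Formula: Fn = V / sqrt(g * L)
Step 1 — g * L = 9.81 * 73.3 = 719.073
Step 2 — sqrt(g * L) = sqrt(719.073) = 26.815537
Step 3 — Fn = 19.54 / 26.815537 ≈ 0.72868 (5 s.f.)

0.72868


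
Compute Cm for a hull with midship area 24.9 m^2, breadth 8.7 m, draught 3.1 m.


Formula: Cm = Am / (B * T)
Step 1 — B * T = 8.7 * 3.1 = 26.97 m^2
Step 2 — Cm = 24.9 / 26.97 ≈ 0.92325 (5 s.f.)

0.92325


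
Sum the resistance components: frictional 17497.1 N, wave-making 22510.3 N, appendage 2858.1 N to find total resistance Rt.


Formula: Rt = Rf + Rw + Ra
Substituting: Rt = 17497.1 + 22510.3 + 2858.1
Result: Rt = 42865.5 N

42865.5 N


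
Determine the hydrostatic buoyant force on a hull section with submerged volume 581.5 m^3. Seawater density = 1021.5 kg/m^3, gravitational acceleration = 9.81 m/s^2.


Formula: Fb = rho * g * V
Substituting: Fb = 1021.5 * 9.81 * 581.5
Intermediate: 1021.5 * 9.81 = 10020.915
Result: Fb = 10020.915 * 581.5 ≈ 5827200 N (5 s.f.)

5827200 N


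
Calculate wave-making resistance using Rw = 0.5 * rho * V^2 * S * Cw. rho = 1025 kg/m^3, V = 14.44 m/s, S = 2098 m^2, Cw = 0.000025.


Formula: Rw = 0.5 * rho * V^2 * S * Cw
Step 1 — V^2 = 14.44^2 = 208.5136
Step 2 — 0.5 * rho * V^2 = 0.5 * 1025 * 208.5136 = 106863.22
Step 3 — Rw = 106863.22 * 2098 * 0.000025 ≈ 5605.0 N (5 s.f.)

5605.0 N


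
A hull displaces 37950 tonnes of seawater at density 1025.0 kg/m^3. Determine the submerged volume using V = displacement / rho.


Formula: V = mass / rho
Step 1 — convert tonnes to kg: 37950 t * 1000 = 37950000 kg
Step 2 — V = 37950000 / 1025.0 ≈ 37024 m^3 (5 s.f.)

37024 m^3


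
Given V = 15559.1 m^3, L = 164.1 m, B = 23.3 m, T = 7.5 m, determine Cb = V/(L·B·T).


Formula: Cb = V / (L * B * T)
Step 1 — L * B * T = 164.1 * 23.3 * 7.5 = 28676.475 m^3
Step 2 — Cb = 15559.1 / 28676.475 ≈ 0.54257 (5 s.f.)

0.54257


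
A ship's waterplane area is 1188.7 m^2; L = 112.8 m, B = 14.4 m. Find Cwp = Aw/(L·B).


Formula: Cwp = Aw / (L * B)
Step 1 — L * B = 112.8 * 14.4 = 1624.32 m^2
Step 2 — Cwp = 1188.7 / 1624.32 ≈ 0.73181 (5 s.f.)

0.73181


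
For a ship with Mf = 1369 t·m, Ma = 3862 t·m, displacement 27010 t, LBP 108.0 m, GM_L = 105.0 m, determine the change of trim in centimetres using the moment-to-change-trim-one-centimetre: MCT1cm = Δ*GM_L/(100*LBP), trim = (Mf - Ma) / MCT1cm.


Formula: net trimming moment = Mf - Ma; MCT1cm = Δ*GM_L/(100*LBP); trim = net moment / MCT1cm
Step 1 — net trimming moment = 1369 - 3862 = -2493 t·m
Step 2 — MCT1cm = 27010 * 105.0 / (100 * 108.0) = 262.5972 t·m/cm
Step 3 — trim = -2493 / 262.5972 ≈ -9.4936 cm (5 s.f.)

-9.4936 cm


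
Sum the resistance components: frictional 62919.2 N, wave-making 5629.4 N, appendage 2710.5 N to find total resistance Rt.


Formula: Rt = Rf + Rw + Ra
Substituting: Rt = 62919.2 + 5629.4 + 2710.5
Result: Rt = 71259.1 N

71259.1 N


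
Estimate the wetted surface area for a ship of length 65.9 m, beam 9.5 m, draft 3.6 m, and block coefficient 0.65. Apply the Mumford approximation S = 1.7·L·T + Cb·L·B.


Formula: S = 1.7*L*T + V/T with V = Cb*L*B*T, i.e. S = L * (1.7*T + Cb*B)
Step 1 — 1.7*T = 1.7 * 3.6 = 6.12 m
Step 2 — Cb*B = 0.65 * 9.5 = 6.175 m
Step 3 — 1.7*T + Cb*B = 6.12 + 6.175 = 12.295 m
Step 4 — S = 65.9 * 12.295 ≈ 810.24 m^2 (5 s.f.)

810.24 m^2


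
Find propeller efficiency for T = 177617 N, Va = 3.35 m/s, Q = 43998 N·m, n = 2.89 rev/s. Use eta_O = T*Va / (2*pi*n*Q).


Formula: eta = T * Va / (2 * pi * n * Q)
Step 1 — numerator = T * Va = 177617 * 3.35 = 595016.95
Step 2 — 2 * pi * n = 2 * pi * 2.89 = 18.158406
Step 3 — denominator = 18.158406 * 43998 = 798933.55
Step 4 — eta = 595016.95 / 798933.55 ≈ 0.74476 (5 s.f.)

0.74476


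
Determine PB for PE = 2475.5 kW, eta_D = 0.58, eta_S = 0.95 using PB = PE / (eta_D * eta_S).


Formula: PB = PE / (eta_D * eta_S)
Step 1 — combined efficiency = eta_D * eta_S = 0.58 * 0.95 = 0.551
Step 2 — PB = 2475.5 / 0.551 ≈ 4492.7 kW (5 s.f.)

4492.7 kW


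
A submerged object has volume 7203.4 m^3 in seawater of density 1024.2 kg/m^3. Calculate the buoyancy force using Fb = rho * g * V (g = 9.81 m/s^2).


Formula: Fb = rho * g * V
Substituting: Fb = 1024.2 * 9.81 * 7203.4
Intermediate: 1024.2 * 9.81 = 10047.402
Result: Fb = 10047.402 * 7203.4 ≈ 72375000 N (5 s.f.)

72375000 N


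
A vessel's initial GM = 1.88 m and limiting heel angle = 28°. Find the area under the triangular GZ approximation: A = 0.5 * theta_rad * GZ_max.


Formula: GZ_max = GM * sin(theta); Area = 0.5 * theta_rad * GZ_max
Step 1 — GZ_max = 1.88 * sin(28°) = 1.88 * 0.469472 = 0.882607 m
Step 2 — theta_rad = 28 * pi/180 = 0.488692 rad
Step 3 — Area = 0.5 * 0.488692 * 0.882607 ≈ 0.21566 m·rad (5 s.f.)

0.21566 m·rad


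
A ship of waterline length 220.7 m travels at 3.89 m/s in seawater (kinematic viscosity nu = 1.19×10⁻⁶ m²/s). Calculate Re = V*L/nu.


Formula: Re = V * L / nu
Step 1 — V * L = 3.89 * 220.7 = 858.523 m^2/s
Step 2 — Re = 858.523 / 1.19e-6 = 7.21e+08

7.21e+08


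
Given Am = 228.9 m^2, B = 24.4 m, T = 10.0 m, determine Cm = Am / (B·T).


Formula: Cm = Am / (B * T)
Step 1 — B * T = 24.4 * 10.0 = 244.0 m^2
Step 2 — Cm = 228.9 / 244.0 ≈ 0.93811 (5 s.f.)

0.93811


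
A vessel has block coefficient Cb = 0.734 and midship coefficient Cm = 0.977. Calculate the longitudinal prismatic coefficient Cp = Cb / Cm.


Formula: Cp = Cb / Cm
Substituting: Cp = 0.734 / 0.977
Result: Cp ≈ 0.75128 (5 s.f.)

0.75128


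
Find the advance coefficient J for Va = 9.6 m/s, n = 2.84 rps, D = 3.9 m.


Formula: J = Va / (n * D)
Step 1 — n * D = 2.84 * 3.9 = 11.076
Step 2 — J = 9.6 / 11.076 ≈ 0.86674 (5 s.f.)

0.86674


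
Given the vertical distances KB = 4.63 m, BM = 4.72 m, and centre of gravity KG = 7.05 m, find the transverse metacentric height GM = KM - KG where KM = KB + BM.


Formula: GM = KB + BM - KG
Step 1 — KM = KB + BM = 4.63 + 4.72 = 9.35 m
Step 2 — GM = KM - KG = 9.35 - 7.05 = 2.3 m

2.3 m


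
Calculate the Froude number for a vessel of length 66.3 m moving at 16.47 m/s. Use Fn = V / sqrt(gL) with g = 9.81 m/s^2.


Formula: Fn = V / sqrt(g * L)
Step 1 — g * L = 9.81 * 66.3 = 650.403
Step 2 — sqrt(g * L) = sqrt(650.403) = 25.503
Step 3 — Fn = 16.47 / 25.503 ≈ 0.64581 (5 s.f.)

0.64581


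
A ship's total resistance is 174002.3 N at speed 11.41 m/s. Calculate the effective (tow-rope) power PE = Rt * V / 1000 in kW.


Formula: PE = Rt * V / 1000 (kW)
Step 1 — PE (W) = 174002.3 * 11.41 = 1985366.243 W
Step 2 — PE (kW) = 1985366.243 / 1000 ≈ 1985.4 kW (5 s.f.)

1985.4 kW


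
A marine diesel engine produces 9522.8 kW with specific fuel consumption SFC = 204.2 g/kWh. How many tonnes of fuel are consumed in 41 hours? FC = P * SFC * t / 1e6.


Formula: FC (tonnes) = P * SFC * t / 1,000,000
Step 1 — P * SFC * t = 9522.8 * 204.2 * 41 = 79726786.16 g
Step 2 — FC (tonnes) = 79726786.16 / 1,000,000 ≈ 79.727 tonnes (5 s.f.)

79.727 tonnes


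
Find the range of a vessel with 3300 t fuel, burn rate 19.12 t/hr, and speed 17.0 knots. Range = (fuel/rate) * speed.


Formula: endurance = fuel / rate; range = endurance * speed
Step 1 — endurance = 3300 / 19.12 = 172.5941 hours
Step 2 — range = 172.5941 * 17.0 ≈ 2934.1 nautical miles (5 s.f.)

2934.1 NM


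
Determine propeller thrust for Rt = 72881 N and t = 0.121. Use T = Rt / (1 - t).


Formula: T = Rt / (1 - t)
Step 1 — (1 - t) = 1 - 0.121 = 0.879
Step 2 — T = 72881 / 0.879 ≈ 82914 N (5 s.f.)

82914 N


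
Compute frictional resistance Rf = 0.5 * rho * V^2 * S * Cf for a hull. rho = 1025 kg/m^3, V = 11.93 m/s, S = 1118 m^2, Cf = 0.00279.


Formula: Rf = 0.5 * rho * V^2 * S * Cf
Step 1 — V^2 = 11.93^2 = 142.3249
Step 2 — 0.5 * rho * V^2 = 0.5 * 1025 * 142.3249 = 72941.51125
Step 3 — Rf = 72941.51125 * 1118 * 0.00279 ≈ 227520 N (5 s.f.)

227520 N


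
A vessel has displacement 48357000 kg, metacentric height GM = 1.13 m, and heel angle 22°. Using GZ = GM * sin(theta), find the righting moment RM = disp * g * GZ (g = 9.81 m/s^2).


Formula: GZ = GM * sin(theta); RM = disp * g * GZ
Step 1 — GZ = 1.13 * sin(22°) = 1.13 * 0.374607 = 0.423306 m
Step 2 — RM = 48357000 * 9.81 * 0.423306 ≈ 200810000 N·m (5 s.f.)

200810000 N·m


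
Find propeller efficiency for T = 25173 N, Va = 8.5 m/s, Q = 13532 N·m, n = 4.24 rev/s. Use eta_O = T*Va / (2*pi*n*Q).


Formula: eta = T * Va / (2 * pi * n * Q)
Step 1 — numerator = T * Va = 25173 * 8.5 = 213970.5
Step 2 — 2 * pi * n = 2 * pi * 4.24 = 26.640706
Step 3 — denominator = 26.640706 * 13532 = 360502.03
Step 4 — eta = 213970.5 / 360502.03 ≈ 0.59353 (5 s.f.)

0.59353


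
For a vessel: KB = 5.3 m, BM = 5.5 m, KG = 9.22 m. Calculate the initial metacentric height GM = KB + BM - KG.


Formula: GM = KB + BM - KG
Step 1 — KM = KB + BM = 5.3 + 5.5 = 10.8 m
Step 2 — GM = KM - KG = 10.8 - 9.22 = 1.58 m

1.58 m


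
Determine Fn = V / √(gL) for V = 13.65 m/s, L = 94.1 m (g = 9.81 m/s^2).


Formula: Fn = V / sqrt(g * L)
Step 1 — g * L = 9.81 * 94.1 = 923.121
Step 2 — sqrt(g * L) = sqrt(923.121) = 30.382906
Step 3 — Fn = 13.65 / 30.382906 ≈ 0.44927 (5 s.f.)

0.44927


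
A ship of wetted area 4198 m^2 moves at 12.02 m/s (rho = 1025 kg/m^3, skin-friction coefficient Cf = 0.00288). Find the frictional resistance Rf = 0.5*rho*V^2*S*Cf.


Formula: Rf = 0.5 * rho * V^2 * S * Cf
Step 1 — V^2 = 12.02^2 = 144.4804
Step 2 — 0.5 * rho * V^2 = 0.5 * 1025 * 144.4804 = 74046.205
Step 3 — Rf = 74046.205 * 4198 * 0.00288 ≈ 895240 N (5 s.f.)

895240 N


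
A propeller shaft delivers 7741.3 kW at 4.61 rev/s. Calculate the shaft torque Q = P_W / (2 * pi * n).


Formula: Q = P_W / (2 * pi * n)
Step 1 — P_W = 7741.3 kW * 1000 = 7741300.0 W
Step 2 — 2 * pi * n = 2 * pi * 4.61 = 28.965484
Step 3 — Q = 7741300.0 / 28.965484 ≈ 267260 N·m (5 s.f.)

267260 N·m


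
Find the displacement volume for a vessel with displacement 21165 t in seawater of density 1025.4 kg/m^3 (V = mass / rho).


Formula: V = mass / rho
Step 1 — convert tonnes to kg: 21165 t * 1000 = 21165000 kg
Step 2 — V = 21165000 / 1025.4 ≈ 20641 m^3 (5 s.f.)

20641 m^3


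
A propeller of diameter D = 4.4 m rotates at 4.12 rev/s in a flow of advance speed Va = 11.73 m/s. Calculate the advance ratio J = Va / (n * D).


Formula: J = Va / (n * D)
Step 1 — n * D = 4.12 * 4.4 = 18.128
Step 2 — J = 11.73 / 18.128 ≈ 0.64707 (5 s.f.)

0.64707


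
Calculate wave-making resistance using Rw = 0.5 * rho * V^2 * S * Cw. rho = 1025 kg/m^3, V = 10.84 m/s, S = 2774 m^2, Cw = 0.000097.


Formula: Rw = 0.5 * rho * V^2 * S * Cw
Step 1 — V^2 = 10.84^2 = 117.5056
Step 2 — 0.5 * rho * V^2 = 0.5 * 1025 * 117.5056 = 60221.62
Step 3 — Rw = 60221.62 * 2774 * 0.000097 ≈ 16204 N (5 s.f.)

16204 N


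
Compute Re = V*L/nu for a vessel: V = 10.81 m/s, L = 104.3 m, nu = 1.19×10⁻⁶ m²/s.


Formula: Re = V * L / nu
Step 1 — V * L = 10.81 * 104.3 = 1127.483 m^2/s
Step 2 — Re = 1127.483 / 1.19e-6 = 9.47e+08

9.47e+08


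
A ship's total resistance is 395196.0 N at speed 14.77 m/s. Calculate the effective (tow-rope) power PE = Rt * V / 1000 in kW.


Formula: PE = Rt * V / 1000 (kW)
Step 1 — PE (W) = 395196.0 * 14.77 = 5837044.92 W
Step 2 — PE (kW) = 5837044.92 / 1000 ≈ 5837.0 kW (5 s.f.)

5837.0 kW


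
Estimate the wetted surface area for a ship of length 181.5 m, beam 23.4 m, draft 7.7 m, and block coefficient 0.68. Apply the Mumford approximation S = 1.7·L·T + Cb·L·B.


Formula: S = 1.7*L*T + V/T with V = Cb*L*B*T, i.e. S = L * (1.7*T + Cb*B)
Step 1 — 1.7*T = 1.7 * 7.7 = 13.09 m
Step 2 — Cb*B = 0.68 * 23.4 = 15.912 m
Step 3 — 1.7*T + Cb*B = 13.09 + 15.912 = 29.002 m
Step 4 — S = 181.5 * 29.002 ≈ 5263.9 m^2 (5 s.f.)

5263.9 m^2


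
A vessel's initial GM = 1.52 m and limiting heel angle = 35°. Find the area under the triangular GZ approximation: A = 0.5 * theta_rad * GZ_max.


Formula: GZ_max = GM * sin(theta); Area = 0.5 * theta_rad * GZ_max
Step 1 — GZ_max = 1.52 * sin(35°) = 1.52 * 0.573576 = 0.871836 m
Step 2 — theta_rad = 35 * pi/180 = 0.610865 rad
Step 3 — Area = 0.5 * 0.610865 * 0.871836 ≈ 0.26629 m·rad (5 s.f.)

0.26629 m·rad


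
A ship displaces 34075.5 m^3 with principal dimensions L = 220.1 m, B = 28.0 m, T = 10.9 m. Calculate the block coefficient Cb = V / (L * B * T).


Formula: Cb = V / (L * B * T)
Step 1 — L * B * T = 220.1 * 28.0 * 10.9 = 67174.52 m^3
Step 2 — Cb = 34075.5 / 67174.52 ≈ 0.50727 (5 s.f.)

0.50727


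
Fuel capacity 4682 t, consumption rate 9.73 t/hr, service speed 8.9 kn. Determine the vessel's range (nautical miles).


Formula: endurance = fuel / rate; range = endurance * speed
Step 1 — endurance = 4682 / 9.73 = 481.1922 hours
Step 2 — range = 481.1922 * 8.9 ≈ 4282.6 nautical miles (5 s.f.)

4282.6 NM


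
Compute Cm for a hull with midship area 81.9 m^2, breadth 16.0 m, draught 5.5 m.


Formula: Cm = Am / (B * T)
Step 1 — B * T = 16.0 * 5.5 = 88.0 m^2
Step 2 — Cm = 81.9 / 88.0 ≈ 0.93068 (5 s.f.)

0.93068


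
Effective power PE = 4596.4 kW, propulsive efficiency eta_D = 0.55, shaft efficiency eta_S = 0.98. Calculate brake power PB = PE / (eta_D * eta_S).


Formula: PB = PE / (eta_D * eta_S)
Step 1 — combined efficiency = eta_D * eta_S = 0.55 * 0.98 = 0.539
Step 2 — PB = 4596.4 / 0.539 ≈ 8527.6 kW (5 s.f.)

8527.6 kW


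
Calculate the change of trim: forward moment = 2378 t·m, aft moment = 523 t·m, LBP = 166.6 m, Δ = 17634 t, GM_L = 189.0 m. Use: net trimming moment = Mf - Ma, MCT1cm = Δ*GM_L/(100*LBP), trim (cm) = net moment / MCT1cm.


Formula: net trimming moment = Mf - Ma; MCT1cm = Δ*GM_L/(100*LBP); trim = net moment / MCT1cm
Step 1 — net trimming moment = 2378 - 523 = 1855 t·m
Step 2 — MCT1cm = 17634 * 189.0 / (100 * 166.6) = 200.0496 t·m/cm
Step 3 — trim = 1855 / 200.0496 ≈ 9.2727 cm (5 s.f.)

9.2727 cm


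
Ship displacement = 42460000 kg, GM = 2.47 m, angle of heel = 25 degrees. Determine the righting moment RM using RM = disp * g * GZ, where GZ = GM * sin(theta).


Formula: GZ = GM * sin(theta); RM = disp * g * GZ
Step 1 — GZ = 2.47 * sin(25°) = 2.47 * 0.422618 = 1.043866 m
Step 2 — RM = 42460000 * 9.81 * 1.043866 ≈ 434800000 N·m (5 s.f.)

434800000 N·m


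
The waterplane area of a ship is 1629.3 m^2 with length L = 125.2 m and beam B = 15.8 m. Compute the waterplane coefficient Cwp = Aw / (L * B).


Formula: Cwp = Aw / (L * B)
Step 1 — L * B = 125.2 * 15.8 = 1978.16 m^2
Step 2 — Cwp = 1629.3 / 1978.16 ≈ 0.82364 (5 s.f.)

0.82364


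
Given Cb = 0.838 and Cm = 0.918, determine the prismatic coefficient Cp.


Formula: Cp = Cb / Cm
Substituting: Cp = 0.838 / 0.918
Result: Cp ≈ 0.91285 (5 s.f.)

0.91285


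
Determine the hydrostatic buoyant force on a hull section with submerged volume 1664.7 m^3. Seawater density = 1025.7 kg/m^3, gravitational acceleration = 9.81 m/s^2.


Formula: Fb = rho * g * V
Substituting: Fb = 1025.7 * 9.81 * 1664.7
Intermediate: 1025.7 * 9.81 = 10062.117
Result: Fb = 10062.117 * 1664.7 ≈ 16750000 N (5 s.f.)

16750000 N


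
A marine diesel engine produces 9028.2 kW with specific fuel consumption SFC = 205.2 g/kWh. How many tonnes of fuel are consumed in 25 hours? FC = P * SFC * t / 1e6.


Formula: FC (tonnes) = P * SFC * t / 1,000,000
Step 1 — P * SFC * t = 9028.2 * 205.2 * 25 = 46314666.0 g
Step 2 — FC (tonnes) = 46314666.0 / 1,000,000 ≈ 46.315 tonnes (5 s.f.)

46.315 tonnes


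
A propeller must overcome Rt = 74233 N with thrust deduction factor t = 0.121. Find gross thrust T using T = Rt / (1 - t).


Formula: T = Rt / (1 - t)
Step 1 — (1 - t) = 1 - 0.121 = 0.879
Step 2 — T = 74233 / 0.879 ≈ 84452 N (5 s.f.)

84452 N


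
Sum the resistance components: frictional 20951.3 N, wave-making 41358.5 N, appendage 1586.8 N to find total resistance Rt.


Formula: Rt = Rf + Rw + Ra
Substituting: Rt = 20951.3 + 41358.5 + 1586.8
Result: Rt = 63896.6 N

63896.6 N


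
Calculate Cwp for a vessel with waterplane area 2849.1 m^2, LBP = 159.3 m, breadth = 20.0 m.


Formula: Cwp = Aw / (L * B)
Step 1 — L * B = 159.3 * 20.0 = 3186.0 m^2
Step 2 — Cwp = 2849.1 / 3186.0 ≈ 0.89426 (5 s.f.)

0.89426


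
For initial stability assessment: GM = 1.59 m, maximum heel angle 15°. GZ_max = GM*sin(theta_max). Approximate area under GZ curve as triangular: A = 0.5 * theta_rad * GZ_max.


Formula: GZ_max = GM * sin(theta); Area = 0.5 * theta_rad * GZ_max
Step 1 — GZ_max = 1.59 * sin(15°) = 1.59 * 0.258819 = 0.411522 m
Step 2 — theta_rad = 15 * pi/180 = 0.261799 rad
Step 3 — Area = 0.5 * 0.261799 * 0.411522 ≈ 0.053868 m·rad (5 s.f.)

0.053868 m·rad


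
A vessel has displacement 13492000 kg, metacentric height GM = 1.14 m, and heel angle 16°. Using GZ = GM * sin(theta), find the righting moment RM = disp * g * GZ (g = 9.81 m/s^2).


Formula: GZ = GM * sin(theta); RM = disp * g * GZ
Step 1 — GZ = 1.14 * sin(16°) = 1.14 * 0.275637 = 0.314226 m
Step 2 — RM = 13492000 * 9.81 * 0.314226 ≈ 41590000 N·m (5 s.f.)

41590000 N·m


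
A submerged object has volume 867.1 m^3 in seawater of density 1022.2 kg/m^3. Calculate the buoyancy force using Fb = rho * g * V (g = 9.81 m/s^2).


Formula: Fb = rho * g * V
Substituting: Fb = 1022.2 * 9.81 * 867.1
Intermediate: 1022.2 * 9.81 = 10027.782
Result: Fb = 10027.782 * 867.1 ≈ 8695100 N (5 s.f.)

8695100 N


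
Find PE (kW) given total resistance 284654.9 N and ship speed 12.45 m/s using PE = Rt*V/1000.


Formula: PE = Rt * V / 1000 (kW)
Step 1 — PE (W) = 284654.9 * 12.45 = 3543953.505 W
Step 2 — PE (kW) = 3543953.505 / 1000 ≈ 3544.0 kW (5 s.f.)

3544.0 kW


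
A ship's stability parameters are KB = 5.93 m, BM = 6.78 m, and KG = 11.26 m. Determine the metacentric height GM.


Formula: GM = KB + BM - KG
Step 1 — KM = KB + BM = 5.93 + 6.78 = 12.71 m
Step 2 — GM = KM - KG = 12.71 - 11.26 = 1.45 m

1.45 m


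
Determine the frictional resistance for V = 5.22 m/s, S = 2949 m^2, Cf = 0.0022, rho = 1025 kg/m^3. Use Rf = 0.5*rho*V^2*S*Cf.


Formula: Rf = 0.5 * rho * V^2 * S * Cf
Step 1 — V^2 = 5.22^2 = 27.2484
Step 2 — 0.5 * rho * V^2 = 0.5 * 1025 * 27.2484 = 13964.805
Step 3 — Rf = 13964.805 * 2949 * 0.0022 ≈ 90601 N (5 s.f.)

90601 N


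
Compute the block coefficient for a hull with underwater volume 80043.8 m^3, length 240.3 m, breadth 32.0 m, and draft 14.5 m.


Formula: Cb = V / (L * B * T)
Step 1 — L * B * T = 240.3 * 32.0 * 14.5 = 111499.2 m^3
Step 2 — Cb = 80043.8 / 111499.2 ≈ 0.71789 (5 s.f.)

0.71789


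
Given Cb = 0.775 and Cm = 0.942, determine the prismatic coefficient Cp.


Formula: Cp = Cb / Cm
Substituting: Cp = 0.775 / 0.942
Result: Cp ≈ 0.82272 (5 s.f.)

0.82272


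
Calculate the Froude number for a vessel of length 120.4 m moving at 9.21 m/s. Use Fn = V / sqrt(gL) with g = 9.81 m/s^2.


Formula: Fn = V / sqrt(g * L)
Step 1 — g * L = 9.81 * 120.4 = 1181.124
Step 2 — sqrt(g * L) = sqrt(1181.124) = 34.367485
Step 3 — Fn = 9.21 / 34.367485 ≈ 0.26799 (5 s.f.)

0.26799


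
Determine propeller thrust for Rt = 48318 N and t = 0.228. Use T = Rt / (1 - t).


Formula: T = Rt / (1 - t)
Step 1 — (1 - t) = 1 - 0.228 = 0.772
Step 2 — T = 48318 / 0.772 ≈ 62588 N (5 s.f.)

62588 N


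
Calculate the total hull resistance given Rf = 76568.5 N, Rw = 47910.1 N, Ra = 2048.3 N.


Formula: Rt = Rf + Rw + Ra
Substituting: Rt = 76568.5 + 47910.1 + 2048.3
Result: Rt = 126526.9 N

126526.9 N


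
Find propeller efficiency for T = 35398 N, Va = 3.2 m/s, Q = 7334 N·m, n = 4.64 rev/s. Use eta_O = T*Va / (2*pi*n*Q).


Formula: eta = T * Va / (2 * pi * n * Q)
Step 1 — numerator = T * Va = 35398 * 3.2 = 113273.6
Step 2 — 2 * pi * n = 2 * pi * 4.64 = 29.15398
Step 3 — denominator = 29.15398 * 7334 = 213815.29
Step 4 — eta = 113273.6 / 213815.29 ≈ 0.52977 (5 s.f.)

0.52977


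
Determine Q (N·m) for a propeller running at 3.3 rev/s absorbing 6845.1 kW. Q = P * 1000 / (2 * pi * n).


Formula: Q = P_W / (2 * pi * n)
Step 1 — P_W = 6845.1 kW * 1000 = 6845100.0 W
Step 2 — 2 * pi * n = 2 * pi * 3.3 = 20.734512
Step 3 — Q = 6845100.0 / 20.734512 ≈ 330130 N·m (5 s.f.)

330130 N·m


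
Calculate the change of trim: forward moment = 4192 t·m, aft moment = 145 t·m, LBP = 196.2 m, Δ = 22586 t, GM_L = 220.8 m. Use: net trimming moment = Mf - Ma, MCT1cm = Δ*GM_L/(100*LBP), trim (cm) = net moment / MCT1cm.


Formula: net trimming moment = Mf - Ma; MCT1cm = Δ*GM_L/(100*LBP); trim = net moment / MCT1cm
Step 1 — net trimming moment = 4192 - 145 = 4047 t·m
Step 2 — MCT1cm = 22586 * 220.8 / (100 * 196.2) = 254.1788 t·m/cm
Step 3 — trim = 4047 / 254.1788 ≈ 15.922 cm (5 s.f.)

15.922 cm
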